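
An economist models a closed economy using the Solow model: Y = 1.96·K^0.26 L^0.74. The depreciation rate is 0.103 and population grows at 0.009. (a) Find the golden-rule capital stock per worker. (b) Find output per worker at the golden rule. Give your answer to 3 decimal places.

n + δ = 0.009 + 0.103 = 0.112.
Maximizing c = f(k) − (n+δ)·k gives f'(k) = n+δ, i.e. 0.26·1.96·k^(0.26−1) = 0.112, so k_gold = (0.26·1.96/0.112)^(1/0.74) ≈ 7.7483.
y_gold = 1.96·7.7483^0.26 ≈ 3.3377.

(a) k_gold ≈ 7.748; (b) y_gold ≈ 3.338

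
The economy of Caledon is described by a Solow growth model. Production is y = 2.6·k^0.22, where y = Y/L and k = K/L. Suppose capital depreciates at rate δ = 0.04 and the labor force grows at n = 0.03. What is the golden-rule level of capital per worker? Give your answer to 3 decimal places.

k_gold ≈ 14.778

Break-even investment rate: n + δ = 0.03 + 0.04 = 0.07.
Golden rule sets MPK = n+δ: 0.22·2.6·k^(0.22−1) = 0.07, so k_gold = (0.22·2.6/0.07)^(1/0.78) ≈ 14.7779.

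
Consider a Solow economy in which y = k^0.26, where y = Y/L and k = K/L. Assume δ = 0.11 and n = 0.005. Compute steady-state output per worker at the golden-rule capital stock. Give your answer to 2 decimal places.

y_gold ≈ 1.33

Break-even investment rate: n + δ = 0.005 + 0.11 = 0.115.
At the golden rule the marginal product of capital equals n+δ: 0.26·k^(0.26−1) = 0.115. Solving, k_gold = (0.26/0.115)^(1/0.74) ≈ 3.0113.
Output: y_gold = k_gold^0.26 = 3.0113^0.26 ≈ 1.3319.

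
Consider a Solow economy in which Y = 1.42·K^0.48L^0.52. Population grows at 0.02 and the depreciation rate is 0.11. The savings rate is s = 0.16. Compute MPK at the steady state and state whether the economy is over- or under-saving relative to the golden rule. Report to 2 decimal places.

n + δ = 0.02 + 0.11 = 0.13.
Steady-state k*: s·A·k^0.48 = 0.13·k gives k* = (0.16·1.42/0.13)^(1/0.52) ≈ 2.9260.
MPK = 0.48·1.42·2.9260^(-0.52) ≈ 0.3900.
MPK > n+δ = 0.13, so the economy is dynamically efficient (under-saving).

under-saving; MPK ≈ 0.39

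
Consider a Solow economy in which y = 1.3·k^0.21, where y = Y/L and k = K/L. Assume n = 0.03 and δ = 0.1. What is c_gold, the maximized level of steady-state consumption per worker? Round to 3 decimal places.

The effective depreciation rate is n + δ = 0.03 + 0.1 = 0.13.
At the golden rule the marginal product of capital equals n+δ: 0.21·1.3·k^(0.21−1) = 0.13. Solving, k_gold = (0.21·1.3/0.13)^(1/0.79) ≈ 2.5578.
y_gold = 1.3·2.5578^0.21 ≈ 1.5834.
c_gold = y_gold − (n+δ)·k_gold = 1.5834 − 0.13·2.5578 ≈ 1.2509.

c_gold ≈ 1.251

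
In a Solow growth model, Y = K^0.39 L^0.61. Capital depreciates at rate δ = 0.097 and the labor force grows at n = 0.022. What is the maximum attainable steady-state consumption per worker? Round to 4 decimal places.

c_gold ≈ 1.3029

The effective depreciation rate is n + δ = 0.022 + 0.097 = 0.119.
At the golden rule the marginal product of capital equals n+δ: 0.39·k^(0.39−1) = 0.119. Solving, k_gold = (0.39/0.119)^(1/0.61) ≈ 7.0002.
y_gold = 7.0002^0.39 ≈ 2.1360.
c_gold = y_gold − (n+δ)·k_gold = 2.1360 − 0.119·7.0002 ≈ 1.3029.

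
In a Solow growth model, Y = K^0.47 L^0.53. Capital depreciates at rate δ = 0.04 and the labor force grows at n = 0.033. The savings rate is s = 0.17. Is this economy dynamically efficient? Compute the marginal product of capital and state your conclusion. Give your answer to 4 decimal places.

dynamically efficient; MPK ≈ 0.2018

Break-even investment rate: n + δ = 0.033 + 0.04 = 0.073.
Steady-state k*: s·k^0.47 = 0.073·k gives k* = (0.17/0.073)^(1/0.53) ≈ 4.9282.
MPK = 0.47·4.9282^(-0.53) ≈ 0.2018.
MPK > n+δ = 0.073, so the economy is dynamically efficient (under-saving).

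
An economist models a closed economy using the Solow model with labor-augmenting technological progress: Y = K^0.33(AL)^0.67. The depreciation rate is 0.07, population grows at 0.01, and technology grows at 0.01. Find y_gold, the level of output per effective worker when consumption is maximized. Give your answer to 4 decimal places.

y_gold ≈ 1.8964

The effective depreciation rate is n + g + δ = 0.01 + 0.01 + 0.07 = 0.09.
At the golden rule the marginal product of capital equals n+g+δ: 0.33·k^(0.33−1) = 0.09. Solving, k_gold = (0.33/0.09)^(1/0.67) ≈ 6.9534.
Output: y_gold = k_gold^0.33 = 6.9534^0.33 ≈ 1.8964.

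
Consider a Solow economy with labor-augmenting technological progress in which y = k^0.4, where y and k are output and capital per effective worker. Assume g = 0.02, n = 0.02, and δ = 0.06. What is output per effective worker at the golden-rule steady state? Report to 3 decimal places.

y_gold ≈ 2.520

n + g + δ = 0.02 + 0.02 + 0.06 = 0.1.
At the golden rule the marginal product of capital equals n+g+δ: 0.4·k^(0.4−1) = 0.1. Solving, k_gold = (0.4/0.1)^(1/0.6) ≈ 10.0794.
Output: y_gold = k_gold^0.4 = 10.0794^0.4 ≈ 2.5198.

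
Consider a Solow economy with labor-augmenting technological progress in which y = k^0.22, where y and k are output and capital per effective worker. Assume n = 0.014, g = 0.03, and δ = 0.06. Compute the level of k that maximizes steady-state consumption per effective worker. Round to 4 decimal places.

k_gold ≈ 2.6132

n + g + δ = 0.014 + 0.03 + 0.06 = 0.104.
Maximizing c = f(k) − (n+g+δ)·k gives f'(k) = n+g+δ, i.e. 0.22·k^(0.22−1) = 0.104, so k_gold = (0.22/0.104)^(1/0.78) ≈ 2.6132.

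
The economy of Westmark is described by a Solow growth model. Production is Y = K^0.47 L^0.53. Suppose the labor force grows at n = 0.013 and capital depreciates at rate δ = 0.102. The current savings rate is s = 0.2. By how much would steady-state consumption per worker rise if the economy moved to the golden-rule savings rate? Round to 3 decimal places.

Δc ≈ 0.540

Break-even investment rate: n + δ = 0.013 + 0.102 = 0.115.
Current steady state (s = 0.2): k* = (0.2/0.115)^(1/0.53) ≈ 2.8409, y* = 2.8409^0.47 ≈ 1.6335, c* = (1−0.2)·1.6335 ≈ 1.3068.
At the golden rule the marginal product of capital equals n+δ: 0.47·k^(0.47−1) = 0.115. Solving, k_gold = (0.47/0.115)^(1/0.53) ≈ 14.2425.
y_gold = 14.2425^0.47 ≈ 3.4849, c_gold = y_gold − 0.115·k_gold ≈ 1.8470.
Gain: Δc = 1.8470 − 1.3068 ≈ 0.5402.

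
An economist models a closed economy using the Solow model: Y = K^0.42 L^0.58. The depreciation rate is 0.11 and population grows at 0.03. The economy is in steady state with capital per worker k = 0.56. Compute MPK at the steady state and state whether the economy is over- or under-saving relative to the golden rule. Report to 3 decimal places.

under-saving; MPK ≈ 0.588

The effective depreciation rate is n + δ = 0.03 + 0.11 = 0.14.
MPK = 0.42·k^(0.42−1) = 0.42·0.56^(-0.58) ≈ 0.5879.
MPK > 0.14, so the economy is dynamically efficient (under-saving).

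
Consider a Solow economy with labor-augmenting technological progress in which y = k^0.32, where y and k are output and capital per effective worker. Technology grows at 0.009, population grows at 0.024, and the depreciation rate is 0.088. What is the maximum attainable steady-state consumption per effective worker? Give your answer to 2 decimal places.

The effective depreciation rate is n + g + δ = 0.024 + 0.009 + 0.088 = 0.121.
Maximizing c = f(k) − (n+g+δ)·k gives f'(k) = n+g+δ, i.e. 0.32·k^(0.32−1) = 0.121, so k_gold = (0.32/0.121)^(1/0.68) ≈ 4.1795.
y_gold = 4.1795^0.32 ≈ 1.5804.
c_gold = y_gold − (n+g+δ)·k_gold = 1.5804 − 0.121·4.1795 ≈ 1.0747.

c_gold ≈ 1.07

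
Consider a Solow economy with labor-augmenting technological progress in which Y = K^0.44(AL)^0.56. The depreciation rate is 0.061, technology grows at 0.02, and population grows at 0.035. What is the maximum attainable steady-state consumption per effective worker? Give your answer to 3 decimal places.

c_gold ≈ 1.596

Capital per effective worker breaks even when investment replaces (n + g + δ)·k; here n + g + δ = 0.116.
Setting f'(k) = n+g+δ gives 0.44·k^(0.44−1) = 0.116, hence k_gold = (0.44/0.116)^(1/0.56) ≈ 10.8123.
y_gold = 10.8123^0.44 ≈ 2.8505.
c_gold = y_gold − (n+g+δ)·k_gold = 2.8505 − 0.116·10.8123 ≈ 1.5963.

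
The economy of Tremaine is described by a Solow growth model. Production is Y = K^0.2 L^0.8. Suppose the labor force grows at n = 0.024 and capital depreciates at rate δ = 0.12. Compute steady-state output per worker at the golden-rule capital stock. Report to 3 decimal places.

The effective depreciation rate is n + δ = 0.024 + 0.12 = 0.144.
Setting f'(k) = n+δ gives 0.2·k^(0.2−1) = 0.144, hence k_gold = (0.2/0.144)^(1/0.8) ≈ 1.5078.
Output: y_gold = k_gold^0.2 = 1.5078^0.2 ≈ 1.0856.

y_gold ≈ 1.086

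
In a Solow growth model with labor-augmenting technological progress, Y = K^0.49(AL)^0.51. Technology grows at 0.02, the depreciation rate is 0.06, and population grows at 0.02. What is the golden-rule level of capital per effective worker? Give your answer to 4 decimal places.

k_gold ≈ 22.5593

Capital per effective worker breaks even when investment replaces (n + g + δ)·k; here n + g + δ = 0.1.
Maximizing c = f(k) − (n+g+δ)·k gives f'(k) = n+g+δ, i.e. 0.49·k^(0.49−1) = 0.1, so k_gold = (0.49/0.1)^(1/0.51) ≈ 22.5593.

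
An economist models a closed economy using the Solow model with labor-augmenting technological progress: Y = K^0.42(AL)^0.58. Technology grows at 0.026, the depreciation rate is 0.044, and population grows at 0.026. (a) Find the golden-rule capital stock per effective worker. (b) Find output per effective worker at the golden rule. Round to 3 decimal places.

n + g + δ = 0.026 + 0.026 + 0.044 = 0.096.
Maximizing c = f(k) − (n+g+δ)·k gives f'(k) = n+g+δ, i.e. 0.42·k^(0.42−1) = 0.096, so k_gold = (0.42/0.096)^(1/0.58) ≈ 12.7390.
y_gold = 12.7390^0.42 ≈ 2.9118.

(a) k_gold ≈ 12.739; (b) y_gold ≈ 2.912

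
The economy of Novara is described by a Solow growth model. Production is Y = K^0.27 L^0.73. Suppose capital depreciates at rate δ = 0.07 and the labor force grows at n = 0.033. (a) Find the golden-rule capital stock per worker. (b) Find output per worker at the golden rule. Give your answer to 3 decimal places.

(a) k_gold ≈ 3.744; (b) y_gold ≈ 1.428

n + δ = 0.033 + 0.07 = 0.103.
Setting f'(k) = n+δ gives 0.27·k^(0.27−1) = 0.103, hence k_gold = (0.27/0.103)^(1/0.73) ≈ 3.7439.
y_gold = 3.7439^0.27 ≈ 1.4282.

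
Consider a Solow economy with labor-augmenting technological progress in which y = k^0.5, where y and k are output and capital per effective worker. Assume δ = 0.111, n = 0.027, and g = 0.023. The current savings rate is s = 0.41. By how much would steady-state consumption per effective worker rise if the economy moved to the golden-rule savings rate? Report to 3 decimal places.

n + g + δ = 0.027 + 0.023 + 0.111 = 0.161.
Current steady state (s = 0.41): k* = (0.41/0.161)^(1/0.5) ≈ 6.4851, y* = 6.4851^0.5 ≈ 2.5466, c* = (1−0.41)·2.5466 ≈ 1.5025.
Setting f'(k) = n+g+δ gives 0.5·k^(0.5−1) = 0.161, hence k_gold = (0.5/0.161)^(1/0.5) ≈ 9.6447.
y_gold = 9.6447^0.5 ≈ 3.1056, c_gold = y_gold − 0.161·k_gold ≈ 1.5528.
Gain: Δc = 1.5528 − 1.5025 ≈ 0.0503.

Δc ≈ 0.050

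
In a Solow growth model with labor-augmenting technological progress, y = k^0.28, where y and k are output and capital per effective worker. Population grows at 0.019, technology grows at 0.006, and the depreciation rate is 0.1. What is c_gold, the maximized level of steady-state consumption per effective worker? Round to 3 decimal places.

Break-even investment rate: n + g + δ = 0.019 + 0.006 + 0.1 = 0.125.
Golden rule sets MPK = n+g+δ: 0.28·k^(0.28−1) = 0.125, so k_gold = (0.28/0.125)^(1/0.72) ≈ 3.0652.
y_gold = 3.0652^0.28 ≈ 1.3684.
c_gold = y_gold − (n+g+δ)·k_gold = 1.3684 − 0.125·3.0652 ≈ 0.9852.

c_gold ≈ 0.985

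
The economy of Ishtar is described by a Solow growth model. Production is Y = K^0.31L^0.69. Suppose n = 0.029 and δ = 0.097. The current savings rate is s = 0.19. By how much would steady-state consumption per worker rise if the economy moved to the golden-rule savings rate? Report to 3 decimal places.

Δc ≈ 0.060

Capital per worker breaks even when investment replaces (n + δ)·k; here n + δ = 0.126.
Current steady state (s = 0.19): k* = (0.19/0.126)^(1/0.69) ≈ 1.8135, y* = 1.8135^0.31 ≈ 1.2027, c* = (1−0.19)·1.2027 ≈ 0.9742.
Setting f'(k) = n+δ gives 0.31·k^(0.31−1) = 0.126, hence k_gold = (0.31/0.126)^(1/0.69) ≈ 3.6868.
y_gold = 3.6868^0.31 ≈ 1.4985, c_gold = y_gold − 0.126·k_gold ≈ 1.0340.
Gain: Δc = 1.0340 − 0.9742 ≈ 0.0598.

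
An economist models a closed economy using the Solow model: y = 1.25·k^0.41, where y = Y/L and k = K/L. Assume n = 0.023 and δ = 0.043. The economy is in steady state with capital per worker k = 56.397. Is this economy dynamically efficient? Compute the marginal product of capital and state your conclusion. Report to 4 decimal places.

dynamically inefficient; MPK ≈ 0.0475

The effective depreciation rate is n + δ = 0.023 + 0.043 = 0.066.
MPK = 0.41·1.25·k^(0.41−1) = 0.41·1.25·56.397^(-0.59) ≈ 0.0475.
MPK < 0.066, so the economy is dynamically inefficient (over-saving).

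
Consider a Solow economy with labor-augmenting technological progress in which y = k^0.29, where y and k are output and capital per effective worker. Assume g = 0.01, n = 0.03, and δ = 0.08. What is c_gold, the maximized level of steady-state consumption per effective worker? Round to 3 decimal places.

Capital per effective worker breaks even when investment replaces (n + g + δ)·k; here n + g + δ = 0.12.
At the golden rule the marginal product of capital equals n+g+δ: 0.29·k^(0.29−1) = 0.12. Solving, k_gold = (0.29/0.12)^(1/0.71) ≈ 3.4653.
y_gold = 3.4653^0.29 ≈ 1.4339.
c_gold = y_gold − (n+g+δ)·k_gold = 1.4339 − 0.12·3.4653 ≈ 1.0181.

c_gold ≈ 1.018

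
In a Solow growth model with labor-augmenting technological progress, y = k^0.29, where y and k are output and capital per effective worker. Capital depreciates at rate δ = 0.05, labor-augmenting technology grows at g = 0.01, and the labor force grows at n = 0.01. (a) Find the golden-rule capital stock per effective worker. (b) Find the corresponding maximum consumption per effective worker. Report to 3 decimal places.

(a) k_gold ≈ 7.403; (b) c_gold ≈ 1.269

n + g + δ = 0.01 + 0.01 + 0.05 = 0.07.
Maximizing c = f(k) − (n+g+δ)·k gives f'(k) = n+g+δ, i.e. 0.29·k^(0.29−1) = 0.07, so k_gold = (0.29/0.07)^(1/0.71) ≈ 7.4035.
y_gold = 7.4035^0.29 ≈ 1.7870; c_gold = y_gold − 0.07·k_gold ≈ 1.2688.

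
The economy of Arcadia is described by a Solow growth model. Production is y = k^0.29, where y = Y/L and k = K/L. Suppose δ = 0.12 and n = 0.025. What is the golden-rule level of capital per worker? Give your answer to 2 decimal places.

The effective depreciation rate is n + δ = 0.025 + 0.12 = 0.145.
Maximizing c = f(k) − (n+δ)·k gives f'(k) = n+δ, i.e. 0.29·k^(0.29−1) = 0.145, so k_gold = (0.29/0.145)^(1/0.71) ≈ 2.6545.

k_gold ≈ 2.65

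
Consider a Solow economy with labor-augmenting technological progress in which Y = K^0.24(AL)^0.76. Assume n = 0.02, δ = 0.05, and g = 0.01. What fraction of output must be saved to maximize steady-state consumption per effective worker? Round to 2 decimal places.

s_gold = 0.24

Capital per effective worker breaks even when investment replaces (n + g + δ)·k; here n + g + δ = 0.08.
At the golden rule MPK = n+g+δ, and in any Cobb-Douglas steady state s = (n+g+δ)·k/y = MPK·k/y = capital's share 0.24.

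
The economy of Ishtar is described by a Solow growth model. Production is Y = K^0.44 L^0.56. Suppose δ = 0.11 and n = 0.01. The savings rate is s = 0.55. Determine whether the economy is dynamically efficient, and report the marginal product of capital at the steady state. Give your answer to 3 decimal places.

Break-even investment rate: n + δ = 0.01 + 0.11 = 0.12.
Steady-state k*: s·k^0.44 = 0.12·k gives k* = (0.55/0.12)^(1/0.56) ≈ 15.1594.
MPK = 0.44·15.1594^(-0.56) ≈ 0.0960.
MPK < n+δ = 0.12, so the economy is dynamically inefficient (over-saving).

dynamically inefficient; MPK ≈ 0.096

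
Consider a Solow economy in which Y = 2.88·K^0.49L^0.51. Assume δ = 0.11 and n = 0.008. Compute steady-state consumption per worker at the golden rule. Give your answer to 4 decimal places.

c_gold ≈ 15.9370

Break-even investment rate: n + δ = 0.008 + 0.11 = 0.118.
Maximizing c = f(k) − (n+δ)·k gives f'(k) = n+δ, i.e. 0.49·2.88·k^(0.49−1) = 0.118, so k_gold = (0.49·2.88/0.118)^(1/0.51) ≈ 129.7628.
y_gold = 2.88·129.7628^0.49 ≈ 31.2490.
c_gold = y_gold − (n+δ)·k_gold = 31.2490 − 0.118·129.7628 ≈ 15.9370.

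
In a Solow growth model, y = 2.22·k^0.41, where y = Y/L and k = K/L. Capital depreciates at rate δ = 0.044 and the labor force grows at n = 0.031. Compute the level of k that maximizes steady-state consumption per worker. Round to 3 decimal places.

Break-even investment rate: n + δ = 0.031 + 0.044 = 0.075.
At the golden rule the marginal product of capital equals n+δ: 0.41·2.22·k^(0.41−1) = 0.075. Solving, k_gold = (0.41·2.22/0.075)^(1/0.59) ≈ 68.7727.

k_gold ≈ 68.773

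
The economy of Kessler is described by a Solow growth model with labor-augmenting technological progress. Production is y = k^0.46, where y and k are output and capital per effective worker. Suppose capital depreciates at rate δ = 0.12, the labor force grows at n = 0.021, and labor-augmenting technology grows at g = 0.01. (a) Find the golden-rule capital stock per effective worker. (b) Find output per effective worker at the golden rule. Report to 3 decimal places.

(a) k_gold ≈ 7.868; (b) y_gold ≈ 2.583

Break-even investment rate: n + g + δ = 0.021 + 0.01 + 0.12 = 0.151.
At the golden rule the marginal product of capital equals n+g+δ: 0.46·k^(0.46−1) = 0.151. Solving, k_gold = (0.46/0.151)^(1/0.54) ≈ 7.8685.
y_gold = 7.8685^0.46 ≈ 2.5829.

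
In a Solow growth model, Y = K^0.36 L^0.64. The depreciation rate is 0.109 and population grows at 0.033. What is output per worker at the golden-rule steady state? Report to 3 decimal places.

y_gold ≈ 1.688

Capital per worker breaks even when investment replaces (n + δ)·k; here n + δ = 0.142.
Setting f'(k) = n+δ gives 0.36·k^(0.36−1) = 0.142, hence k_gold = (0.36/0.142)^(1/0.64) ≈ 4.2783.
Output: y_gold = k_gold^0.36 = 4.2783^0.36 ≈ 1.6876.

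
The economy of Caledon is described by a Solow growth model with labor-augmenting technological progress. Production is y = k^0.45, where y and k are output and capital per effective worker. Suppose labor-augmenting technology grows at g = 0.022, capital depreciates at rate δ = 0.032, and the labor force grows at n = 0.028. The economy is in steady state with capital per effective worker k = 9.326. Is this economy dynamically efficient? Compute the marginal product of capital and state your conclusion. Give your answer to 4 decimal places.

The effective depreciation rate is n + g + δ = 0.028 + 0.022 + 0.032 = 0.082.
MPK = 0.45·k^(0.45−1) = 0.45·9.326^(-0.55) ≈ 0.1318.
MPK > 0.082, so the economy is dynamically efficient (under-saving).

dynamically efficient; MPK ≈ 0.1318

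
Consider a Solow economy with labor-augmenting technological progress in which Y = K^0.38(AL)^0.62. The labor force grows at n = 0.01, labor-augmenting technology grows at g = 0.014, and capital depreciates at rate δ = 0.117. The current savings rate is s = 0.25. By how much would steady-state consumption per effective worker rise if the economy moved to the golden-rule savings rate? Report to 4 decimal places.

Δc ≈ 0.0730

The effective depreciation rate is n + g + δ = 0.01 + 0.014 + 0.117 = 0.141.
Current steady state (s = 0.25): k* = (0.25/0.141)^(1/0.62) ≈ 2.5186, y* = 2.5186^0.38 ≈ 1.4205, c* = (1−0.25)·1.4205 ≈ 1.0654.
At the golden rule the marginal product of capital equals n+g+δ: 0.38·k^(0.38−1) = 0.141. Solving, k_gold = (0.38/0.141)^(1/0.62) ≈ 4.9483.
y_gold = 4.9483^0.38 ≈ 1.8361, c_gold = y_gold − 0.141·k_gold ≈ 1.1384.
Gain: Δc = 1.1384 − 1.0654 ≈ 0.0730.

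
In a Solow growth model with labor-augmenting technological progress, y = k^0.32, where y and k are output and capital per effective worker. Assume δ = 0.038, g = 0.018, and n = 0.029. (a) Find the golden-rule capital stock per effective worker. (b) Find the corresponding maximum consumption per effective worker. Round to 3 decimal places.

(a) k_gold ≈ 7.025; (b) c_gold ≈ 1.269

n + g + δ = 0.029 + 0.018 + 0.038 = 0.085.
Maximizing c = f(k) − (n+g+δ)·k gives f'(k) = n+g+δ, i.e. 0.32·k^(0.32−1) = 0.085, so k_gold = (0.32/0.085)^(1/0.68) ≈ 7.0253.
y_gold = 7.0253^0.32 ≈ 1.8661; c_gold = y_gold − 0.085·k_gold ≈ 1.2689.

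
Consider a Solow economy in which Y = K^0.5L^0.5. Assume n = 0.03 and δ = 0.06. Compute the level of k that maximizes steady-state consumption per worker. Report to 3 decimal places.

k_gold ≈ 30.864

The effective depreciation rate is n + δ = 0.03 + 0.06 = 0.09.
Golden rule sets MPK = n+δ: 0.5·k^(0.5−1) = 0.09, so k_gold = (0.5/0.09)^(1/0.5) ≈ 30.8642.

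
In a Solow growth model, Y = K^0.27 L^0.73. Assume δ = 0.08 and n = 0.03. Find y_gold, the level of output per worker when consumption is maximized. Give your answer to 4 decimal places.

y_gold ≈ 1.3939

Break-even investment rate: n + δ = 0.03 + 0.08 = 0.11.
Golden rule sets MPK = n+δ: 0.27·k^(0.27−1) = 0.11, so k_gold = (0.27/0.11)^(1/0.73) ≈ 3.4214.
Output: y_gold = k_gold^0.27 = 3.4214^0.27 ≈ 1.3939.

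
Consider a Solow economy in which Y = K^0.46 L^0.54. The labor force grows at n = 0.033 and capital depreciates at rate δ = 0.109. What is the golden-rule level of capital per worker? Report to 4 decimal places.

k_gold ≈ 8.8169

The effective depreciation rate is n + δ = 0.033 + 0.109 = 0.142.
At the golden rule the marginal product of capital equals n+δ: 0.46·k^(0.46−1) = 0.142. Solving, k_gold = (0.46/0.142)^(1/0.54) ≈ 8.8169.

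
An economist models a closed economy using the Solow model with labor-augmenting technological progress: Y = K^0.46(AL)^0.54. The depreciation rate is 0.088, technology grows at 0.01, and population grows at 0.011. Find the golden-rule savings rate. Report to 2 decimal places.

The effective depreciation rate is n + g + δ = 0.011 + 0.01 + 0.088 = 0.109.
At the golden rule MPK = n+g+δ, and in any Cobb-Douglas steady state s = (n+g+δ)·k/y = MPK·k/y = capital's share 0.46.

s_gold = 0.46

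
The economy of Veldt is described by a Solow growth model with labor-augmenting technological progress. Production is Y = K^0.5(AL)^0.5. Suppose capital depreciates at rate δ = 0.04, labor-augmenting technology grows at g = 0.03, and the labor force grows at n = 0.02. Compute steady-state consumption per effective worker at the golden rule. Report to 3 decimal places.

Break-even investment rate: n + g + δ = 0.02 + 0.03 + 0.04 = 0.09.
Golden rule sets MPK = n+g+δ: 0.5·k^(0.5−1) = 0.09, so k_gold = (0.5/0.09)^(1/0.5) ≈ 30.8642.
y_gold = 30.8642^0.5 ≈ 5.5556.
c_gold = y_gold − (n+g+δ)·k_gold = 5.5556 − 0.09·30.8642 ≈ 2.7778.

c_gold ≈ 2.778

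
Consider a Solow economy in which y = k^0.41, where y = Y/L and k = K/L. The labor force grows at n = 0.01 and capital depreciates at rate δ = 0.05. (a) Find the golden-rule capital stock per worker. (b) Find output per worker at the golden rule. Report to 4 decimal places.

(a) k_gold ≈ 25.9795; (b) y_gold ≈ 3.8019

The effective depreciation rate is n + δ = 0.01 + 0.05 = 0.06.
At the golden rule the marginal product of capital equals n+δ: 0.41·k^(0.41−1) = 0.06. Solving, k_gold = (0.41/0.06)^(1/0.59) ≈ 25.9795.
y_gold = 25.9795^0.41 ≈ 3.8019.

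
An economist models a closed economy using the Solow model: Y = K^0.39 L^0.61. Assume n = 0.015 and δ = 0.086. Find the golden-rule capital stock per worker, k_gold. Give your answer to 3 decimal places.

k_gold ≈ 9.160

n + δ = 0.015 + 0.086 = 0.101.
Setting f'(k) = n+δ gives 0.39·k^(0.39−1) = 0.101, hence k_gold = (0.39/0.101)^(1/0.61) ≈ 9.1596.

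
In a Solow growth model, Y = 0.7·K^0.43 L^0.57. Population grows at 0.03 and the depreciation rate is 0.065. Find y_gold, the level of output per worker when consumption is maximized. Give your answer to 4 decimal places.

y_gold ≈ 1.6708

Break-even investment rate: n + δ = 0.03 + 0.065 = 0.095.
Maximizing c = f(k) − (n+δ)·k gives f'(k) = n+δ, i.e. 0.43·0.7·k^(0.43−1) = 0.095, so k_gold = (0.43·0.7/0.095)^(1/0.57) ≈ 7.5626.
Output: y_gold = 0.7·k_gold^0.43 = 0.7·7.5626^0.43 ≈ 1.6708.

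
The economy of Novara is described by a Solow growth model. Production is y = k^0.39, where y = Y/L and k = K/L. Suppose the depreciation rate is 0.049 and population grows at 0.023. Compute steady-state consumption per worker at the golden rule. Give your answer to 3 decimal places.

c_gold ≈ 1.797

n + δ = 0.023 + 0.049 = 0.072.
Maximizing c = f(k) − (n+δ)·k gives f'(k) = n+δ, i.e. 0.39·k^(0.39−1) = 0.072, so k_gold = (0.39/0.072)^(1/0.61) ≈ 15.9529.
y_gold = 15.9529^0.39 ≈ 2.9451.
c_gold = y_gold − (n+δ)·k_gold = 2.9451 − 0.072·15.9529 ≈ 1.7965.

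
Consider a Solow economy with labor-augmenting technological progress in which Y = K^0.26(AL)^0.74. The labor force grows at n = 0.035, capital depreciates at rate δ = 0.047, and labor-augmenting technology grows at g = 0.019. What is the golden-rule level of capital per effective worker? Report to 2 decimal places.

The effective depreciation rate is n + g + δ = 0.035 + 0.019 + 0.047 = 0.101.
Maximizing c = f(k) − (n+g+δ)·k gives f'(k) = n+g+δ, i.e. 0.26·k^(0.26−1) = 0.101, so k_gold = (0.26/0.101)^(1/0.74) ≈ 3.5887.

k_gold ≈ 3.59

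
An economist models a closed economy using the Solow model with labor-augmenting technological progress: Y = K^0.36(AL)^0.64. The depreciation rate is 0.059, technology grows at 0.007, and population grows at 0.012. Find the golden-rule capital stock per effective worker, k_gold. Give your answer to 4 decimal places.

n + g + δ = 0.012 + 0.007 + 0.059 = 0.078.
Maximizing c = f(k) − (n+g+δ)·k gives f'(k) = n+g+δ, i.e. 0.36·k^(0.36−1) = 0.078, so k_gold = (0.36/0.078)^(1/0.64) ≈ 10.9100.

k_gold ≈ 10.9100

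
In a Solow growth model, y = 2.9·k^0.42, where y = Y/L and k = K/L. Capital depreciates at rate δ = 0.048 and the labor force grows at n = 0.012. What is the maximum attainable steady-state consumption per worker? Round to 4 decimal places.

c_gold ≈ 14.8810

The effective depreciation rate is n + δ = 0.012 + 0.048 = 0.06.
Setting f'(k) = n+δ gives 0.42·2.9·k^(0.42−1) = 0.06, hence k_gold = (0.42·2.9/0.06)^(1/0.58) ≈ 179.5988.
y_gold = 2.9·179.5988^0.42 ≈ 25.6570.
c_gold = y_gold − (n+δ)·k_gold = 25.6570 − 0.06·179.5988 ≈ 14.8810.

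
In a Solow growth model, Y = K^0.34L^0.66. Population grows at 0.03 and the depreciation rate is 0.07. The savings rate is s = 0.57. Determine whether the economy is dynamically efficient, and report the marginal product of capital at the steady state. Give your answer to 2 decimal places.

dynamically inefficient; MPK ≈ 0.06

Break-even investment rate: n + δ = 0.03 + 0.07 = 0.1.
Steady-state k*: s·k^0.34 = 0.1·k gives k* = (0.57/0.1)^(1/0.66) ≈ 13.9722.
MPK = 0.34·13.9722^(-0.66) ≈ 0.0596.
MPK < n+δ = 0.1, so the economy is dynamically inefficient (over-saving).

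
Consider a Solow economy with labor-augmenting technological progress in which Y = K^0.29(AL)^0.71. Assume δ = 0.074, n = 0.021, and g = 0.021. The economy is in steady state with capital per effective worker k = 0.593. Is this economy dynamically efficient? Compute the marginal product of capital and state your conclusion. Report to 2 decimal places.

dynamically efficient; MPK ≈ 0.42

Break-even investment rate: n + g + δ = 0.021 + 0.021 + 0.074 = 0.116.
MPK = 0.29·k^(0.29−1) = 0.29·0.593^(-0.71) ≈ 0.4203.
MPK > 0.116, so the economy is dynamically efficient (under-saving).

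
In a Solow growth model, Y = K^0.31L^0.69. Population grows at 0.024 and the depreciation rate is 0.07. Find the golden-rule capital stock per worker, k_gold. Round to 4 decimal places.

k_gold ≈ 5.6372

Capital per worker breaks even when investment replaces (n + δ)·k; here n + δ = 0.094.
Maximizing c = f(k) − (n+δ)·k gives f'(k) = n+δ, i.e. 0.31·k^(0.31−1) = 0.094, so k_gold = (0.31/0.094)^(1/0.69) ≈ 5.6372.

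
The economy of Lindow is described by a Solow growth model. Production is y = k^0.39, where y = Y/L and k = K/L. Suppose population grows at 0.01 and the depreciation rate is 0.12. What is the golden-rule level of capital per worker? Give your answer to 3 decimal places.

k_gold ≈ 6.056

Capital per worker breaks even when investment replaces (n + δ)·k; here n + δ = 0.13.
Golden rule sets MPK = n+δ: 0.39·k^(0.39−1) = 0.13, so k_gold = (0.39/0.13)^(1/0.61) ≈ 6.0557.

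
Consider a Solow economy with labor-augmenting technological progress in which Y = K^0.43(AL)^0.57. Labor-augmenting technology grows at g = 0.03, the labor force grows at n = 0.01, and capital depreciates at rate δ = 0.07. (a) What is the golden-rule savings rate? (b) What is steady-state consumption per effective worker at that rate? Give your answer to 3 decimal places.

Capital per effective worker breaks even when investment replaces (n + g + δ)·k; here n + g + δ = 0.11.
For Cobb-Douglas, s_gold equals capital's share: s_gold = 0.43.
Golden rule sets MPK = n+g+δ: 0.43·k^(0.43−1) = 0.11, so k_gold = (0.43/0.11)^(1/0.57) ≈ 10.9328.
y_gold = 10.9328^0.43 ≈ 2.7968; c_gold = (1−0.43)·y_gold ≈ 1.5941.

(a) s_gold = 0.430; (b) c_gold ≈ 1.594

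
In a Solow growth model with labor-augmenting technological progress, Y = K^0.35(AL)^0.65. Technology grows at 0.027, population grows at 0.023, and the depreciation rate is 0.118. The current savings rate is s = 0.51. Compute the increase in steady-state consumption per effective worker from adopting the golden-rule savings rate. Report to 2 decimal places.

Δc ≈ 0.07

Break-even investment rate: n + g + δ = 0.023 + 0.027 + 0.118 = 0.168.
Current steady state (s = 0.51): k* = (0.51/0.168)^(1/0.65) ≈ 5.5200, y* = 5.5200^0.35 ≈ 1.8184, c* = (1−0.51)·1.8184 ≈ 0.8910.
Golden rule sets MPK = n+g+δ: 0.35·k^(0.35−1) = 0.168, so k_gold = (0.35/0.168)^(1/0.65) ≈ 3.0931.
y_gold = 3.0931^0.35 ≈ 1.4847, c_gold = y_gold − 0.168·k_gold ≈ 0.9651.
Gain: Δc = 0.9651 − 0.8910 ≈ 0.0741.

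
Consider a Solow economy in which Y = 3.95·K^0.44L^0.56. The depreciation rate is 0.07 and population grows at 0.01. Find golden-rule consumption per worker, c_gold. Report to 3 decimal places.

c_gold ≈ 24.846

n + δ = 0.01 + 0.07 = 0.08.
Setting f'(k) = n+δ gives 0.44·3.95·k^(0.44−1) = 0.08, hence k_gold = (0.44·3.95/0.08)^(1/0.56) ≈ 244.0216.
y_gold = 3.95·244.0216^0.44 ≈ 44.3676.
c_gold = y_gold − (n+δ)·k_gold = 44.3676 − 0.08·244.0216 ≈ 24.8458.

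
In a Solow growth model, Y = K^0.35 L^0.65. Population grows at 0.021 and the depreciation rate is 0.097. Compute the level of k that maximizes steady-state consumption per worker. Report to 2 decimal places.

Break-even investment rate: n + δ = 0.021 + 0.097 = 0.118.
At the golden rule the marginal product of capital equals n+δ: 0.35·k^(0.35−1) = 0.118. Solving, k_gold = (0.35/0.118)^(1/0.65) ≈ 5.3265.

k_gold ≈ 5.33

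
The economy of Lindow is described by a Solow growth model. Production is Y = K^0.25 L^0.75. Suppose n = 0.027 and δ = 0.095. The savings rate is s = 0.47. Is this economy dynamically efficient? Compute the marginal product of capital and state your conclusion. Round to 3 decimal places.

n + δ = 0.027 + 0.095 = 0.122.
Steady-state k*: s·k^0.25 = 0.122·k gives k* = (0.47/0.122)^(1/0.75) ≈ 6.0393.
MPK = 0.25·6.0393^(-0.75) ≈ 0.0649.
MPK < n+δ = 0.122, so the economy is dynamically inefficient (over-saving).

dynamically inefficient; MPK ≈ 0.065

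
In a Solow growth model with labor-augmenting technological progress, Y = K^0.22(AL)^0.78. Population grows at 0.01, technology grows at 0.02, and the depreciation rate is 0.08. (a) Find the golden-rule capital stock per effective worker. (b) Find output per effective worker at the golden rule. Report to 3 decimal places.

(a) k_gold ≈ 2.432; (b) y_gold ≈ 1.216

Capital per effective worker breaks even when investment replaces (n + g + δ)·k; here n + g + δ = 0.11.
Setting f'(k) = n+g+δ gives 0.22·k^(0.22−1) = 0.11, hence k_gold = (0.22/0.11)^(1/0.78) ≈ 2.4318.
y_gold = 2.4318^0.22 ≈ 1.2159.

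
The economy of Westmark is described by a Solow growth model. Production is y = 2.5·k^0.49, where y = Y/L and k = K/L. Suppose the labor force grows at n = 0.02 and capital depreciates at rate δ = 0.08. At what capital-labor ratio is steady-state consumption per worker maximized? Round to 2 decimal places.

The effective depreciation rate is n + δ = 0.02 + 0.08 = 0.1.
Setting f'(k) = n+δ gives 0.49·2.5·k^(0.49−1) = 0.1, hence k_gold = (0.49·2.5/0.1)^(1/0.51) ≈ 136.0192.

k_gold ≈ 136.02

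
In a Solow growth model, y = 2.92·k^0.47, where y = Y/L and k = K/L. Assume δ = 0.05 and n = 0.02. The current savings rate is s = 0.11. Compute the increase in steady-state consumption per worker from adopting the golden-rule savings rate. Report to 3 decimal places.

The effective depreciation rate is n + δ = 0.02 + 0.05 = 0.07.
Current steady state (s = 0.11): k* = (0.11·2.92/0.07)^(1/0.53) ≈ 17.7194, y* = 2.92·17.7194^0.47 ≈ 11.2760, c* = (1−0.11)·11.2760 ≈ 10.0356.
Golden rule sets MPK = n+δ: 0.47·2.92·k^(0.47−1) = 0.07, so k_gold = (0.47·2.92/0.07)^(1/0.53) ≈ 274.4466.
y_gold = 2.92·274.4466^0.47 ≈ 40.8750, c_gold = y_gold − 0.07·k_gold ≈ 21.6638.
Gain: Δc = 21.6638 − 10.0356 ≈ 11.6282.

Δc ≈ 11.628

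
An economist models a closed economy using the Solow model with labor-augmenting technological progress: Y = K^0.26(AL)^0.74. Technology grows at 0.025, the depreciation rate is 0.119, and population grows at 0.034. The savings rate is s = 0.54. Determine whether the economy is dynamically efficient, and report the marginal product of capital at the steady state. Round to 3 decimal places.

dynamically inefficient; MPK ≈ 0.086

Capital per effective worker breaks even when investment replaces (n + g + δ)·k; here n + g + δ = 0.178.
Steady-state k*: s·k^0.26 = 0.178·k gives k* = (0.54/0.178)^(1/0.74) ≈ 4.4804.
MPK = 0.26·4.4804^(-0.74) ≈ 0.0857.
MPK < n+g+δ = 0.178, so the economy is dynamically inefficient (over-saving).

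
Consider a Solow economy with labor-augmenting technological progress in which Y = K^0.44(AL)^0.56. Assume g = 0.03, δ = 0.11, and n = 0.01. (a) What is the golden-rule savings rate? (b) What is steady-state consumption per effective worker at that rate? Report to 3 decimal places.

The effective depreciation rate is n + g + δ = 0.01 + 0.03 + 0.11 = 0.15.
For Cobb-Douglas, s_gold equals capital's share: s_gold = 0.44.
Setting f'(k) = n+g+δ gives 0.44·k^(0.44−1) = 0.15, hence k_gold = (0.44/0.15)^(1/0.56) ≈ 6.8324.
y_gold = 6.8324^0.44 ≈ 2.3292; c_gold = (1−0.44)·y_gold ≈ 1.3044.

(a) s_gold = 0.440; (b) c_gold ≈ 1.304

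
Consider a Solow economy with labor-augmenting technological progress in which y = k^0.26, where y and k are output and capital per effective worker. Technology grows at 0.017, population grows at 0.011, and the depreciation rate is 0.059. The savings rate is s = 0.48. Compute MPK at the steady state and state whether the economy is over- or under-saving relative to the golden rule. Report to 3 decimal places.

over-saving; MPK ≈ 0.047

The effective depreciation rate is n + g + δ = 0.011 + 0.017 + 0.059 = 0.087.
Steady-state k*: s·k^0.26 = 0.087·k gives k* = (0.48/0.087)^(1/0.74) ≈ 10.0537.
MPK = 0.26·10.0537^(-0.74) ≈ 0.0471.
MPK < n+g+δ = 0.087, so the economy is dynamically inefficient (over-saving).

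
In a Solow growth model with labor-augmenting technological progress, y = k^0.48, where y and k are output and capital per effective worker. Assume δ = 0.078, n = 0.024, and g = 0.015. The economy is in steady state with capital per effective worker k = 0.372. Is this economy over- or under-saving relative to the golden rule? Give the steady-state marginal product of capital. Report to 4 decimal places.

under-saving; MPK ≈ 0.8027

Capital per effective worker breaks even when investment replaces (n + g + δ)·k; here n + g + δ = 0.117.
MPK = 0.48·k^(0.48−1) = 0.48·0.372^(-0.52) ≈ 0.8027.
MPK > 0.117, so the economy is dynamically efficient (under-saving).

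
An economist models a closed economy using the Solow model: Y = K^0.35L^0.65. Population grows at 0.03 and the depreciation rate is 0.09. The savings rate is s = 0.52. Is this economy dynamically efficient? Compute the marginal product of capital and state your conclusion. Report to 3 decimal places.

dynamically inefficient; MPK ≈ 0.081

Capital per worker breaks even when investment replaces (n + δ)·k; here n + δ = 0.12.
Steady-state k*: s·k^0.35 = 0.12·k gives k* = (0.52/0.12)^(1/0.65) ≈ 9.5439.
MPK = 0.35·9.5439^(-0.65) ≈ 0.0808.
MPK < n+δ = 0.12, so the economy is dynamically inefficient (over-saving).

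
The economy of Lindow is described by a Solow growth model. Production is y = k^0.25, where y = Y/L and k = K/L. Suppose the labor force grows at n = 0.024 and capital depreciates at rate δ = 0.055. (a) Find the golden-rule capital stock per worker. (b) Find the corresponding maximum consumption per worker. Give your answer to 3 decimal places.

(a) k_gold ≈ 4.646; (b) c_gold ≈ 1.101

The effective depreciation rate is n + δ = 0.024 + 0.055 = 0.079.
Golden rule sets MPK = n+δ: 0.25·k^(0.25−1) = 0.079, so k_gold = (0.25/0.079)^(1/0.75) ≈ 4.6461.
y_gold = 4.6461^0.25 ≈ 1.4682; c_gold = y_gold − 0.079·k_gold ≈ 1.1011.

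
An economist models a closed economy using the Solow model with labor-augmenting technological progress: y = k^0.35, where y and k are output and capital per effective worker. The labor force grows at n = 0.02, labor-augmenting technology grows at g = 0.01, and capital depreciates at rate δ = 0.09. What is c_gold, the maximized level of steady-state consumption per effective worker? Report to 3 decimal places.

c_gold ≈ 1.157

n + g + δ = 0.02 + 0.01 + 0.09 = 0.12.
Setting f'(k) = n+g+δ gives 0.35·k^(0.35−1) = 0.12, hence k_gold = (0.35/0.12)^(1/0.65) ≈ 5.1905.
y_gold = 5.1905^0.35 ≈ 1.7796.
c_gold = y_gold − (n+g+δ)·k_gold = 1.7796 − 0.12·5.1905 ≈ 1.1567.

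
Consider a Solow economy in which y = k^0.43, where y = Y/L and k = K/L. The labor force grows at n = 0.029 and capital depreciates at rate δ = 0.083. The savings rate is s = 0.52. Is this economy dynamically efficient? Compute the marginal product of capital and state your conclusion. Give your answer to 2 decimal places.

dynamically inefficient; MPK ≈ 0.09

Break-even investment rate: n + δ = 0.029 + 0.083 = 0.112.
Steady-state k*: s·k^0.43 = 0.112·k gives k* = (0.52/0.112)^(1/0.57) ≈ 14.7842.
MPK = 0.43·14.7842^(-0.57) ≈ 0.0926.
MPK < n+δ = 0.112, so the economy is dynamically inefficient (over-saving).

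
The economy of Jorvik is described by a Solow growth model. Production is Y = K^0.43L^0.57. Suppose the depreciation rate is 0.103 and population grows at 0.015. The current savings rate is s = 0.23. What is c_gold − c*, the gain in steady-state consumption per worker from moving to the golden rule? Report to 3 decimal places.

Break-even investment rate: n + δ = 0.015 + 0.103 = 0.118.
Current steady state (s = 0.23): k* = (0.23/0.118)^(1/0.57) ≈ 3.2248, y* = 3.2248^0.43 ≈ 1.6545, c* = (1−0.23)·1.6545 ≈ 1.2739.
At the golden rule the marginal product of capital equals n+δ: 0.43·k^(0.43−1) = 0.118. Solving, k_gold = (0.43/0.118)^(1/0.57) ≈ 9.6658.
y_gold = 9.6658^0.43 ≈ 2.6525, c_gold = y_gold − 0.118·k_gold ≈ 1.5119.
Gain: Δc = 1.5119 − 1.2739 ≈ 0.2380.

Δc ≈ 0.238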